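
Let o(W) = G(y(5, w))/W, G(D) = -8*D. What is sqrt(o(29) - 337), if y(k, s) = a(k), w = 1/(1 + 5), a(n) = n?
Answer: I*sqrt(284577)/29 ≈ 18.395*I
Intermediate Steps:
w = 1/6 ≈ 0.16667
y(k, s) = k
o(W) = -40/W (o(W) = (-8*5)/W = -40/W)
sqrt(o(29) - 337) = sqrt(-40/29 - 337) = sqrt(-9813/29) = I*sqrt(284577)/29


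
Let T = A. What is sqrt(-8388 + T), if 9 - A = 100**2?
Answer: I*sqrt(18379) ≈ 135.57*I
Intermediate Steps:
A = -9991 (A = 9 - 1*100**2 = 9 - 1*10000 = 9 - 10000 = -9991)
T = -9991
sqrt(-8388 + T) = sqrt(-8388 - 9991) = sqrt(-18379) = I*sqrt(18379)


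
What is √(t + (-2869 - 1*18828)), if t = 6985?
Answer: 2*I*√3678 ≈ 121.29*I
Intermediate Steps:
√(t + (-2869 - 1*18828)) = √(6985 + (-2869 - 1*18828)) = √(6985 + (-2869 - 18828)) = √(6985 - 21697) = √(-14712) = 2*I*√3678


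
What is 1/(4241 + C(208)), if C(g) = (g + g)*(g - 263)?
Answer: -1/18639 ≈ -5.3651e-5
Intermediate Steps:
C(g) = 2*g*(-263 + g) (C(g) = (2*g)*(-263 + g) = 2*g*(-263 + g))
1/(4241 + C(208)) = 1/(4241 + 2*208*(-263 + 208)) = 1/(4241 + 2*208*(-55)) = 1/(4241 - 22880) = 1/(-18639) = -1/18639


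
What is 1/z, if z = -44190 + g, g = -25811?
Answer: -1/70001 ≈ -1.4286e-5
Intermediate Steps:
z = -70001 (z = -44190 - 25811 = -70001)
1/z = 1/(-70001) = -1/70001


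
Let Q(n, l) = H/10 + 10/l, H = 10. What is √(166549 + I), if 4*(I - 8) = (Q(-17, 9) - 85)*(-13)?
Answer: 5*√240230/6 ≈ 408.44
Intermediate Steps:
Q(n, l) = 1 + 10/l (Q(n, l) = 10/10 + 10/l = 10*(⅒) + 10/l = 1 + 10/l)
I = 4993/18 (I = 8 + (((10 + 9)/9 - 85)*(-13))/4 = 8 + (((⅑)*19 - 85)*(-13))/4 = 8 + ((19/9 - 85)*(-13))/4 = 8 + (-746/9*(-13))/4 = 8 + (¼)*(9698/9) = 8 + 4849/18 = 4993/18 ≈ 277.39)
√(166549 + I) = √(166549 + 4993/18) = √(3002875/18) = 5*√240230/6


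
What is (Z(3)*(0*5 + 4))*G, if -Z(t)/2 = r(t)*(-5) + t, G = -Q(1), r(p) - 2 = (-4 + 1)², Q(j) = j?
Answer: -416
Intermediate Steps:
r(p) = 11 (r(p) = 2 + (-4 + 1)² = 2 + (-3)² = 2 + 9 = 11)
G = -1 (G = -1*1 = -1)
Z(t) = 110 - 2*t (Z(t) = -2*(11*(-5) + t) = -2*(-55 + t) = 110 - 2*t)
(Z(3)*(0*5 + 4))*G = ((110 - 2*3)*(0*5 + 4))*(-1) = ((110 - 6)*(0 + 4))*(-1) = (104*4)*(-1) = 416*(-1) = -416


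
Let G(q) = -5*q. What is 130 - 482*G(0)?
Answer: 130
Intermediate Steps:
130 - 482*G(0) = 130 - (-2410)*0 = 130 - 482*0 = 130 + 0 = 130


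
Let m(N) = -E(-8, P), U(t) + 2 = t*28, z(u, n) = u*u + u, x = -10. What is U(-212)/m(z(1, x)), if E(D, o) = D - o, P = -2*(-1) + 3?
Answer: -5938/13 ≈ -456.77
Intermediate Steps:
P = 5 (P = 2 + 3 = 5)
z(u, n) = u + u**2 (z(u, n) = u**2 + u = u + u**2)
U(t) = -2 + 28*t (U(t) = -2 + t*28 = -2 + 28*t)
m(N) = 13 (m(N) = -(-8 - 1*5) = -(-8 - 5) = -1*(-13) = 13)
U(-212)/m(z(1, x)) = (-2 + 28*(-212))/13 = (-2 - 5936)*(1/13) = -5938*1/13 = -5938/13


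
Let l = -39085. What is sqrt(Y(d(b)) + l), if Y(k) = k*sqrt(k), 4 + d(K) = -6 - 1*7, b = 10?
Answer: sqrt(-39085 - 17*I*sqrt(17)) ≈ 0.177 - 197.7*I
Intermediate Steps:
d(K) = -17 (d(K) = -4 + (-6 - 1*7) = -4 + (-6 - 7) = -4 - 13 = -17)
Y(k) = k**(3/2)
sqrt(Y(d(b)) + l) = sqrt((-17)**(3/2) - 39085) = sqrt(-17*I*sqrt(17) - 39085) = sqrt(-39085 - 17*I*sqrt(17))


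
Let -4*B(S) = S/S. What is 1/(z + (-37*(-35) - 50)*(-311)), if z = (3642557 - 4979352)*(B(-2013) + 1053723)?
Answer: -4/5634446763125 ≈ -7.0992e-13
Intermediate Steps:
B(S) = -¼ (B(S) = -S/(4*S) = -¼*1 = -¼)
z = -5634445214345/4 (z = (3642557 - 4979352)*(-¼ + 1053723) = -1336795*4214891/4 = -5634445214345/4 ≈ -1.4086e+12)
1/(z + (-37*(-35) - 50)*(-311)) = 1/(-5634445214345/4 + (-37*(-35) - 50)*(-311)) = 1/(-5634445214345/4 + (1295 - 50)*(-311)) = 1/(-5634445214345/4 + 1245*(-311)) = 1/(-5634445214345/4 - 387195) = 1/(-5634446763125/4) = -4/5634446763125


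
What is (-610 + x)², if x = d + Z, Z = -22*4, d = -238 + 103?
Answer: 693889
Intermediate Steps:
d = -135
Z = -88
x = -223 (x = -135 - 88 = -223)
(-610 + x)² = (-610 - 223)² = (-833)² = 693889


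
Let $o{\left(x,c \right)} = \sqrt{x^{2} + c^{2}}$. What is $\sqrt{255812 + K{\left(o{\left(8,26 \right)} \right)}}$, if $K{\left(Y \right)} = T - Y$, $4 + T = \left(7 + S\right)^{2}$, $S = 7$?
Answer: $\sqrt{256004 - 2 \sqrt{185}} \approx 505.94$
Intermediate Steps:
$T = 192$ ($T = -4 + \left(7 + 7\right)^{2} = -4 + 14^{2} = -4 + 196 = 192$)
$o{\left(x,c \right)} = \sqrt{c^{2} + x^{2}}$
$K{\left(Y \right)} = 192 - Y$
$\sqrt{255812 + K{\left(o{\left(8,26 \right)} \right)}} = \sqrt{255812 + \left(192 - \sqrt{26^{2} + 8^{2}}\right)} = \sqrt{255812 + \left(192 - \sqrt{676 + 64}\right)} = \sqrt{255812 + \left(192 - \sqrt{740}\right)} = \sqrt{255812 + \left(192 - 2 \sqrt{185}\right)} = \sqrt{256004 - 2 \sqrt{185}}$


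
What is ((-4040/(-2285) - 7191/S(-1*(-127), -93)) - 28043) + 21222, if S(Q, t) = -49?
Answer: -149416774/22393 ≈ -6672.5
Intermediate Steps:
((-4040/(-2285) - 7191/S(-1*(-127), -93)) - 28043) + 21222 = ((-4040/(-2285) - 7191/(-49)) - 28043) + 21222 = ((-4040*(-1/2285) - 7191*(-1/49)) - 28043) + 21222 = ((808/457 + 7191/49) - 28043) + 21222 = (3325879/22393 - 28043) + 21222 = -624641020/22393 + 21222 = -149416774/22393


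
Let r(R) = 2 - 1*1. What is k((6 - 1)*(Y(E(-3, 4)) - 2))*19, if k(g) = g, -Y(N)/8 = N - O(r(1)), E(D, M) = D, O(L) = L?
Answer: 2850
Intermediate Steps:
r(R) = 1 (r(R) = 2 - 1 = 1)
Y(N) = 8 - 8*N (Y(N) = -8*(N - 1*1) = -8*(N - 1) = -8*(-1 + N) = 8 - 8*N)
k((6 - 1)*(Y(E(-3, 4)) - 2))*19 = ((6 - 1)*((8 - 8*(-3)) - 2))*19 = (5*((8 + 24) - 2))*19 = (5*(32 - 2))*19 = (5*30)*19 = 150*19 = 2850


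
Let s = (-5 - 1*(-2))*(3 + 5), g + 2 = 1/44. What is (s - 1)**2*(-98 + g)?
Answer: -2749375/44 ≈ -62486.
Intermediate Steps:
g = -87/44 (g = -2 + 1/44 = -87/44 ≈ -1.9773)
s = -24 (s = (-5 + 2)*8 = -3*8 = -24)
(s - 1)**2*(-98 + g) = (-24 - 1)**2*(-98 - 87/44) = (-25)**2*(-4399/44) = 625*(-4399/44) = -2749375/44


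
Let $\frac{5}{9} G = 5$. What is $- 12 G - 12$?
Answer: $-120$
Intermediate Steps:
$G = 9$ ($G = \frac{9}{5} \cdot 5 = 9$)
$- 12 G - 12 = \left(-12\right) 9 - 12 = -108 - 12 = -120$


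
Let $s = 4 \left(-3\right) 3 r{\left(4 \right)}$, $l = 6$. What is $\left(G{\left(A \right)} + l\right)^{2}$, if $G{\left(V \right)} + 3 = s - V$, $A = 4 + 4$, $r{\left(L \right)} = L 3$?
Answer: $190969$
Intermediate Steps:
$r{\left(L \right)} = 3 L$
$A = 8$
$s = -432$ ($s = 4 \left(-3\right) 3 \cdot 3 \cdot 4 = \left(-12\right) 3 \cdot 12 = \left(-36\right) 12 = -432$)
$G{\left(V \right)} = -435 - V$ ($G{\left(V \right)} = -3 - \left(432 + V\right) = -435 - V$)
$\left(G{\left(A \right)} + l\right)^{2} = \left(\left(-435 - 8\right) + 6\right)^{2} = \left(-443 + 6\right)^{2} = \left(-437\right)^{2} = 190969$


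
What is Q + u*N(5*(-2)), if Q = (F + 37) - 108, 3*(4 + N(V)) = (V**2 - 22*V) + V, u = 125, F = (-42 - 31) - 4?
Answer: 36806/3 ≈ 12269.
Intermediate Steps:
F = -77 (F = -73 - 4 = -77)
N(V) = -4 - 7*V + V**2/3 (N(V) = -4 + ((V**2 - 22*V) + V)/3 = -4 + (V**2 - 21*V)/3 = -4 + (-7*V + V**2/3) = -4 - 7*V + V**2/3)
Q = -148 (Q = (-77 + 37) - 108 = -40 - 108 = -148)
Q + u*N(5*(-2)) = -148 + 125*(-4 - 35*(-2) + (5*(-2))**2/3) = -148 + 125*(-4 - 7*(-10) + (1/3)*(-10)**2) = -148 + 125*(-4 + 70 + (1/3)*100) = -148 + 125*(-4 + 70 + 100/3) = -148 + 125*(298/3) = -148 + 37250/3 = 36806/3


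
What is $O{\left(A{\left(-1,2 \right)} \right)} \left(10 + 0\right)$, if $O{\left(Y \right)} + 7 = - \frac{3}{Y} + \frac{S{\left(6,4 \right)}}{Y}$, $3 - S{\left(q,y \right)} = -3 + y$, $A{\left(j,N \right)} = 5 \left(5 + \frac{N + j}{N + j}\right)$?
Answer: $- \frac{211}{3} \approx -70.333$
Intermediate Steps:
$A{\left(j,N \right)} = 30$ ($A{\left(j,N \right)} = 5 \left(5 + 1\right) = 5 \cdot 6 = 30$)
$S{\left(q,y \right)} = 6 - y$ ($S{\left(q,y \right)} = 3 - \left(-3 + y\right) = 6 - y$)
$O{\left(Y \right)} = -7 - \frac{1}{Y}$ ($O{\left(Y \right)} = -7 - \left(\frac{3}{Y} - \frac{6 - 4}{Y}\right) = -7 + \left(- \frac{3}{Y} + \frac{2}{Y}\right) = -7 - \frac{1}{Y}$)
$O{\left(A{\left(-1,2 \right)} \right)} \left(10 + 0\right) = \left(-7 - \frac{1}{30}\right) \left(10 + 0\right) = \left(-7 - \frac{1}{30}\right) 10 = \left(- \frac{211}{30}\right) 10 = - \frac{211}{3}$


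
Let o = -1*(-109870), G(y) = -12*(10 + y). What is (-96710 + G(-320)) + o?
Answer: 16880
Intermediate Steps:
G(y) = -120 - 12*y
o = 109870
(-96710 + G(-320)) + o = (-96710 + (-120 - 12*(-320))) + 109870 = (-96710 + (-120 + 3840)) + 109870 = (-96710 + 3720) + 109870 = -92990 + 109870 = 16880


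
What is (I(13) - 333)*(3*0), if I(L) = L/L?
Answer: 0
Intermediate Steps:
I(L) = 1
(I(13) - 333)*(3*0) = (1 - 333)*(3*0) = -332*0 = 0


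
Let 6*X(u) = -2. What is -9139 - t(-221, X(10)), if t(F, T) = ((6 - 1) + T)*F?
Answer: -24323/3 ≈ -8107.7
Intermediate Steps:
X(u) = -1/3 (X(u) = (1/6)*(-2) = -1/3)
t(F, T) = F*(5 + T) (t(F, T) = (5 + T)*F = F*(5 + T))
-9139 - t(-221, X(10)) = -9139 - (-221)*(5 - 1/3) = -9139 - (-221)*14/3 = -9139 - 1*(-3094/3) = -9139 + 3094/3 = -24323/3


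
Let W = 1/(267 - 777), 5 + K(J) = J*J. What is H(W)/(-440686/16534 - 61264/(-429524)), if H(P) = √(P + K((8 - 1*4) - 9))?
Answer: -887718727*√5201490/12002357498610 ≈ -0.16868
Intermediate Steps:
K(J) = -5 + J² (K(J) = -5 + J*J = -5 + J²)
W = -1/510 (W = 1/(-510) = -1/510 ≈ -0.0019608)
H(P) = √(20 + P) (H(P) = √(P + (-5 + ((8 - 1*4) - 9)²)) = √(P + (-5 + ((8 - 4) - 9)²)) = √(P + (-5 + (4 - 9)²)) = √(P + (-5 + (-5)²)) = √(P + (-5 + 25)) = √(P + 20) = √(20 + P))
H(W)/(-440686/16534 - 61264/(-429524)) = √(20 - 1/510)/(-440686/16534 - 61264/(-429524)) = √(10199/510)/(-440686*1/16534 - 61264*(-1/429524)) = (√5201490/510)/(-220343/8267 + 15316/107381) = (√5201490/510)/(-23534034311/887718727) = (√5201490/510)*(-887718727/23534034311) = -887718727*√5201490/12002357498610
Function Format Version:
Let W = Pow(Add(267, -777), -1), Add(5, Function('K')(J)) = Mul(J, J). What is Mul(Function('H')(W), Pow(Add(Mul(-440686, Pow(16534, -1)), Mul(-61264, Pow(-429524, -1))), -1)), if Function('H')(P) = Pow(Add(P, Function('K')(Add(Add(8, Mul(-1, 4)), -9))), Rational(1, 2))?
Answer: Mul(Rational(-887718727, 12002357498610), Pow(5201490, Rational(1, 2))) ≈ -0.16868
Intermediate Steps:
Function('K')(J) = Add(-5, Pow(J, 2)) (Function('K')(J) = Add(-5, Mul(J, J)) = Add(-5, Pow(J, 2)))
W = Rational(-1, 510) (W = Pow(-510, -1) = Rational(-1, 510) ≈ -0.0019608)
Function('H')(P) = Pow(Add(20, P), Rational(1, 2)) (Function('H')(P) = Pow(Add(P, Add(-5, Pow(Add(Add(8, Mul(-1, 4)), -9), 2))), Rational(1, 2)) = Pow(Add(P, Add(-5, Pow(Add(Add(8, -4), -9), 2))), Rational(1, 2)) = Pow(Add(P, Add(-5, Pow(Add(4, -9), 2))), Rational(1, 2)) = Pow(Add(P, Add(-5, Pow(-5, 2))), Rational(1, 2)) = Pow(Add(P, Add(-5, 25)), Rational(1, 2)) = Pow(Add(P, 20), Rational(1, 2)) = Pow(Add(20, P), Rational(1, 2)))
Mul(Function('H')(W), Pow(Add(Mul(-440686, Pow(16534, -1)), Mul(-61264, Pow(-429524, -1))), -1)) = Mul(Pow(Add(20, Rational(-1, 510)), Rational(1, 2)), Pow(Add(Mul(-440686, Pow(16534, -1)), Mul(-61264, Pow(-429524, -1))), -1)) = Mul(Pow(Rational(10199, 510), Rational(1, 2)), Pow(Add(Mul(-440686, Rational(1, 16534)), Mul(-61264, Rational(-1, 429524))), -1)) = Mul(Mul(Rational(1, 510), Pow(5201490, Rational(1, 2))), Pow(Add(Rational(-220343, 8267), Rational(15316, 107381)), -1)) = Mul(Mul(Rational(1, 510), Pow(5201490, Rational(1, 2))), Pow(Rational(-23534034311, 887718727), -1)) = Mul(Mul(Rational(1, 510), Pow(5201490, Rational(1, 2))), Rational(-887718727, 23534034311)) = Mul(Rational(-887718727, 12002357498610), Pow(5201490, Rational(1, 2)))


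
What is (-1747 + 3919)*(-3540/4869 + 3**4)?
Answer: 94324892/541 ≈ 1.7435e+5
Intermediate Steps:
(-1747 + 3919)*(-3540/4869 + 3**4) = 2172*(-3540*1/4869 + 81) = 2172*(-1180/1623 + 81) = 2172*(130283/1623) = 94324892/541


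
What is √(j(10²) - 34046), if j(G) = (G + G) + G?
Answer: I*√33746 ≈ 183.7*I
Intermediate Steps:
j(G) = 3*G (j(G) = 2*G + G = 3*G)
√(j(10²) - 34046) = √(3*10² - 34046) = √(3*100 - 34046) = √(300 - 34046) = √(-33746) = I*√33746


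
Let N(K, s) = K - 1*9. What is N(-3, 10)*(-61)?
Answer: 732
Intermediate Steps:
N(K, s) = -9 + K (N(K, s) = K - 9 = -9 + K)
N(-3, 10)*(-61) = (-9 - 3)*(-61) = -12*(-61) = 732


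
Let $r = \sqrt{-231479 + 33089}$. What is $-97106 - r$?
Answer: $-97106 - i \sqrt{198390} \approx -97106.0 - 445.41 i$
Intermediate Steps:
$r = i \sqrt{198390}$ ($r = \sqrt{-198390} = i \sqrt{198390} \approx 445.41 i$)
$-97106 - r = -97106 - i \sqrt{198390}$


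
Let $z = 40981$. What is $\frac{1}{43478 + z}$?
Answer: $\frac{1}{84459} \approx 1.184 \cdot 10^{-5}$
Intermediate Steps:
$\frac{1}{43478 + z} = \frac{1}{43478 + 40981} = \frac{1}{84459}$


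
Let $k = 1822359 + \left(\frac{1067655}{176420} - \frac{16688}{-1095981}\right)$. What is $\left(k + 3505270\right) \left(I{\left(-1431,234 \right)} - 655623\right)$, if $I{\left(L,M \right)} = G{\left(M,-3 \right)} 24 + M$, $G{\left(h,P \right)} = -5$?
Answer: $- \frac{45016602172868813221157}{12890197868} \approx -3.4923 \cdot 10^{12}$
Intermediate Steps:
$I{\left(L,M \right)} = -120 + M$ ($I{\left(L,M \right)} = \left(-5\right) 24 + M = -120 + M$)
$k = \frac{70471938904330139}{38670593604}$ ($k = 1822359 + \left(1067655 \cdot \frac{1}{176420} - - \frac{16688}{1095981}\right) = 1822359 + \left(\frac{213531}{35284} + \frac{16688}{1095981}\right) = 1822359 + \frac{234614738303}{38670593604} = \frac{70471938904330139}{38670593604} \approx 1.8224 \cdot 10^{6}$)
$\left(k + 3505270\right) \left(I{\left(-1431,234 \right)} - 655623\right) = \left(\frac{70471938904330139}{38670593604} + 3505270\right) \left(\left(-120 + 234\right) - 655623\right) = \frac{206022810546623219 \left(114 - 655623\right)}{38670593604} = \frac{206022810546623219}{38670593604} \left(-655509\right) = - \frac{45016602172868813221157}{12890197868}$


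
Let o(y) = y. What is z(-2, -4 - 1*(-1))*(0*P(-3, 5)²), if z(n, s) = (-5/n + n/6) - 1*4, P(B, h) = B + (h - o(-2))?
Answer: 0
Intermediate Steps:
P(B, h) = 2 + B + h (P(B, h) = B + (h - 1*(-2)) = B + (h + 2) = B + (2 + h) = 2 + B + h)
z(n, s) = -4 - 5/n + n/6 (z(n, s) = (-5/n + n*(⅙)) - 4 = (-5/n + n/6) - 4 = -4 - 5/n + n/6)
z(-2, -4 - 1*(-1))*(0*P(-3, 5)²) = (-4 - 5/(-2) + (⅙)*(-2))*(0*(2 - 3 + 5)²) = (-4 - 5*(-½) - ⅓)*(0*4²) = (-4 + 5/2 - ⅓)*(0*16) = -11/6*0 = 0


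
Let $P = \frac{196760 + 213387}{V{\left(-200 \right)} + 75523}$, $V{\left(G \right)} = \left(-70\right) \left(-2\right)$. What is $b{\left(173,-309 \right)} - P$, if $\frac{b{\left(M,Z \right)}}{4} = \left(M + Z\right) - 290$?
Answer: $- \frac{129339899}{75663} \approx -1709.4$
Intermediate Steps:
$b{\left(M,Z \right)} = -1160 + 4 M + 4 Z$ ($b{\left(M,Z \right)} = 4 \left(\left(M + Z\right) - 290\right) = 4 \left(-290 + M + Z\right) = -1160 + 4 M + 4 Z$)
$V{\left(G \right)} = 140$
$P = \frac{410147}{75663}$ ($P = \frac{196760 + 213387}{140 + 75523} = \frac{410147}{75663} \approx 5.4207$)
$b{\left(173,-309 \right)} - P = \left(-1160 + 4 \cdot 173 + 4 \left(-309\right)\right) - \frac{410147}{75663} = \left(-1160 + 692 - 1236\right) - \frac{410147}{75663} = -1704 - \frac{410147}{75663} = - \frac{129339899}{75663}$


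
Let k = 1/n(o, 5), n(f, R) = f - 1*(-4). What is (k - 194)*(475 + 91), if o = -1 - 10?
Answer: -769194/7 ≈ -1.0988e+5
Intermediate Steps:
o = -11
n(f, R) = 4 + f (n(f, R) = f + 4 = 4 + f)
k = -⅐ (k = 1/(4 - 11) = 1/(-7) = -⅐ ≈ -0.14286)
(k - 194)*(475 + 91) = (-⅐ - 194)*(475 + 91) = -1359/7*566 = -769194/7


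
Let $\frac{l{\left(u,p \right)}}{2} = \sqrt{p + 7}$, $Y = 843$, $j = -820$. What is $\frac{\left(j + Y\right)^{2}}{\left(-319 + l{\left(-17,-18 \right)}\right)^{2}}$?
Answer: $\frac{529}{\left(319 - 2 i \sqrt{11}\right)^{2}} \approx 0.0051917 + 0.00021601 i$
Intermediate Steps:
$l{\left(u,p \right)} = 2 \sqrt{7 + p}$ ($l{\left(u,p \right)} = 2 \sqrt{p + 7} = 2 \sqrt{7 + p}$)
$\frac{\left(j + Y\right)^{2}}{\left(-319 + l{\left(-17,-18 \right)}\right)^{2}} = \frac{\left(-820 + 843\right)^{2}}{\left(-319 + 2 \sqrt{7 - 18}\right)^{2}} = \frac{23^{2}}{\left(-319 + 2 \sqrt{-11}\right)^{2}} = \frac{529}{\left(-319 + 2 i \sqrt{11}\right)^{2}}$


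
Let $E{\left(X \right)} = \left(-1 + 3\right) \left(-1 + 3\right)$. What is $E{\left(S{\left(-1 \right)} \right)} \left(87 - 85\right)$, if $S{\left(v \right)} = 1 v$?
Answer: $8$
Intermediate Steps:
$S{\left(v \right)} = v$
$E{\left(X \right)} = 4$ ($E{\left(X \right)} = 2 \cdot 2 = 4$)
$E{\left(S{\left(-1 \right)} \right)} \left(87 - 85\right) = 4 \left(87 - 85\right) = 4 \cdot 2 = 8$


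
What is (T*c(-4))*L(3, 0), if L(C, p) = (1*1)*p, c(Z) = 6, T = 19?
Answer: 0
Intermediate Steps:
L(C, p) = p (L(C, p) = 1*p = p)
(T*c(-4))*L(3, 0) = (19*6)*0 = 114*0 = 0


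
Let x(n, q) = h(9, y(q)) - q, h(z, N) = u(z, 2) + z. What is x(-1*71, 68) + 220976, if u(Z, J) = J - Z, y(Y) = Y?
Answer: 220910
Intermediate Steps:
h(z, N) = 2 (h(z, N) = (2 - z) + z = 2)
x(n, q) = 2 - q
x(-1*71, 68) + 220976 = (2 - 1*68) + 220976 = (2 - 68) + 220976 = -66 + 220976 = 220910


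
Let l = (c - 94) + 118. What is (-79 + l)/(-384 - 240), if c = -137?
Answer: 4/13 ≈ 0.30769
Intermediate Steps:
l = -113 (l = (-137 - 94) + 118 = -231 + 118 = -113)
(-79 + l)/(-384 - 240) = (-79 - 113)/(-384 - 240) = -192/(-624) = -192*(-1/624) = 4/13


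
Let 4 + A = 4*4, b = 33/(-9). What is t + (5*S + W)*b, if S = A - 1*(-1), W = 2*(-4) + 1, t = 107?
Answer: -317/3 ≈ -105.67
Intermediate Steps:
W = -7 (W = -8 + 1 = -7)
b = -11/3 (b = 33*(-⅑) = -11/3 ≈ -3.6667)
A = 12 (A = -4 + 4*4 = -4 + 16 = 12)
S = 13 (S = 12 - 1*(-1) = 12 + 1 = 13)
t + (5*S + W)*b = 107 + (5*13 - 7)*(-11/3) = 107 + (65 - 7)*(-11/3) = 107 + 58*(-11/3) = 107 - 638/3 = -317/3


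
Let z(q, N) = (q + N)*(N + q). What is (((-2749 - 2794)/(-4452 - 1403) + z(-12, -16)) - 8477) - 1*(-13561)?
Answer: 34362683/5855 ≈ 5868.9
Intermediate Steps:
z(q, N) = (N + q)² (z(q, N) = (N + q)*(N + q) = (N + q)²)
(((-2749 - 2794)/(-4452 - 1403) + z(-12, -16)) - 8477) - 1*(-13561) = (((-2749 - 2794)/(-4452 - 1403) + (-16 - 12)²) - 8477) - 1*(-13561) = ((-5543/(-5855) + (-28)²) - 8477) + 13561 = ((-5543*(-1/5855) + 784) - 8477) + 13561 = ((5543/5855 + 784) - 8477) + 13561 = (4595863/5855 - 8477) + 13561 = -45036972/5855 + 13561 = 34362683/5855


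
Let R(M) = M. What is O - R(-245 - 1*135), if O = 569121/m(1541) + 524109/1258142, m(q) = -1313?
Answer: -87609508585/1651940446 ≈ -53.034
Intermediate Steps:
O = -715346878065/1651940446 (O = 569121/(-1313) + 524109/1258142 = 569121*(-1/1313) + 524109*(1/1258142) = -569121/1313 + 524109/1258142 = -715346878065/1651940446 ≈ -433.03)
O - R(-245 - 1*135) = -715346878065/1651940446 - (-245 - 1*135) = -715346878065/1651940446 - (-245 - 135) = -715346878065/1651940446 - 1*(-380) = -715346878065/1651940446 + 380 = -87609508585/1651940446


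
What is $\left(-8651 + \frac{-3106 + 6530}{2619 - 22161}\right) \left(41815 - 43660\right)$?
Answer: $\frac{51986339295}{3257} \approx 1.5961 \cdot 10^{7}$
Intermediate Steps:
$\left(-8651 + \frac{-3106 + 6530}{2619 - 22161}\right) \left(41815 - 43660\right) = \left(-8651 + \frac{3424}{-19542}\right) \left(-1845\right) = \left(-8651 + 3424 \left(- \frac{1}{19542}\right)\right) \left(-1845\right) = \left(-8651 - \frac{1712}{9771}\right) \left(-1845\right) = \left(- \frac{84530633}{9771}\right) \left(-1845\right) = \frac{51986339295}{3257}$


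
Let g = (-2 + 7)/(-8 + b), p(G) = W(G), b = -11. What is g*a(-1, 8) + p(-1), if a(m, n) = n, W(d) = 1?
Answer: -21/19 ≈ -1.1053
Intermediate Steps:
p(G) = 1
g = -5/19 (g = (-2 + 7)/(-8 - 11) = 5/(-19) = 5*(-1/19) = -5/19 ≈ -0.26316)
g*a(-1, 8) + p(-1) = -5/19*8 + 1 = -40/19 + 1 = -21/19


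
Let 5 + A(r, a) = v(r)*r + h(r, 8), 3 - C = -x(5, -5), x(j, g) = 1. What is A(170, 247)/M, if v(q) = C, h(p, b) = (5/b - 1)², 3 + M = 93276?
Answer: 14403/1989824 ≈ 0.0072383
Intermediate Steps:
M = 93273 (M = -3 + 93276 = 93273)
C = 4 (C = 3 - (-1) = 3 - 1*(-1) = 3 + 1 = 4)
h(p, b) = (-1 + 5/b)²
v(q) = 4
A(r, a) = -311/64 + 4*r (A(r, a) = -5 + (4*r + (-5 + 8)²/8²) = -5 + (4*r + (1/64)*3²) = -5 + (4*r + (1/64)*9) = -5 + (4*r + 9/64) = -5 + (9/64 + 4*r) = -311/64 + 4*r)
A(170, 247)/M = (-311/64 + 4*170)/93273 = (-311/64 + 680)*(1/93273) = (43209/64)*(1/93273) = 14403/1989824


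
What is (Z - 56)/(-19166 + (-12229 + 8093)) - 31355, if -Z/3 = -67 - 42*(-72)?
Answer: -730625283/23302 ≈ -31355.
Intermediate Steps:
Z = -8871 (Z = -3*(-67 - 42*(-72)) = -3*(-67 + 3024) = -3*2957 = -8871)
(Z - 56)/(-19166 + (-12229 + 8093)) - 31355 = (-8871 - 56)/(-19166 + (-12229 + 8093)) - 31355 = -8927/(-19166 - 4136) - 31355 = -8927/(-23302) - 31355 = -8927*(-1/23302) - 31355 = 8927/23302 - 31355 = -730625283/23302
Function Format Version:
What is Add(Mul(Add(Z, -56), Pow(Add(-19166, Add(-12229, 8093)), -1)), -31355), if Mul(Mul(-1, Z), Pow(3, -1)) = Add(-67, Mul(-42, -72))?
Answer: Rational(-730625283, 23302) ≈ -31355.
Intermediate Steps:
Z = -8871 (Z = Mul(-3, Add(-67, Mul(-42, -72))) = Mul(-3, Add(-67, 3024)) = Mul(-3, 2957) = -8871)
Add(Mul(Add(Z, -56), Pow(Add(-19166, Add(-12229, 8093)), -1)), -31355) = Add(Mul(Add(-8871, -56), Pow(Add(-19166, Add(-12229, 8093)), -1)), -31355) = Add(Mul(-8927, Pow(Add(-19166, -4136), -1)), -31355) = Add(Mul(-8927, Pow(-23302, -1)), -31355) = Add(Mul(-8927, Rational(-1, 23302)), -31355) = Add(Rational(8927, 23302), -31355) = Rational(-730625283, 23302)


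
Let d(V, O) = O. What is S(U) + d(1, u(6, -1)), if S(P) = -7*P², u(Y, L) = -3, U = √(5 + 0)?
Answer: -38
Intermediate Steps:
U = √5 ≈ 2.2361
S(U) + d(1, u(6, -1)) = -7*(√5)² - 3 = -7*5 - 3 = -35 - 3 = -38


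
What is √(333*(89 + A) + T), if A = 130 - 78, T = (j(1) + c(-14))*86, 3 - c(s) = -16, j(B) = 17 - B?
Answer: √49963 ≈ 223.52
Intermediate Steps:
c(s) = 19 (c(s) = 3 - 1*(-16) = 3 + 16 = 19)
T = 3010 (T = ((17 - 1*1) + 19)*86 = ((17 - 1) + 19)*86 = (16 + 19)*86 = 35*86 = 3010)
A = 52
√(333*(89 + A) + T) = √(333*(89 + 52) + 3010) = √(333*141 + 3010) = √(46953 + 3010) = √49963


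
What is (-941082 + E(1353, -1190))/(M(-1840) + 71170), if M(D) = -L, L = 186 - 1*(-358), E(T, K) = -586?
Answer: -470834/35313 ≈ -13.333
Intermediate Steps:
L = 544 (L = 186 + 358 = 544)
M(D) = -544 (M(D) = -1*544 = -544)
(-941082 + E(1353, -1190))/(M(-1840) + 71170) = (-941082 - 586)/(-544 + 71170) = -941668/70626 = -941668*1/70626 = -470834/35313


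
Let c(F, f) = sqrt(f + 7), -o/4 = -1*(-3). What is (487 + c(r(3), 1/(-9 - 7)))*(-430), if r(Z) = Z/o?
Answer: -209410 - 215*sqrt(111)/2 ≈ -2.1054e+5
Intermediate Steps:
o = -12 (o = -(-4)*(-3) = -4*3 = -12)
r(Z) = -Z/12 (r(Z) = Z/(-12) = Z*(-1/12) = -Z/12)
c(F, f) = sqrt(7 + f)
(487 + c(r(3), 1/(-9 - 7)))*(-430) = (487 + sqrt(7 + 1/(-9 - 7)))*(-430) = (487 + sqrt(7 + 1/(-16)))*(-430) = (487 + sqrt(7 - 1/16))*(-430) = (487 + sqrt(111/16))*(-430) = (487 + sqrt(111)/4)*(-430) = -209410 - 215*sqrt(111)/2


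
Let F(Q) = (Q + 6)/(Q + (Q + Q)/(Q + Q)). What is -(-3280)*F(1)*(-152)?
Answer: -1744960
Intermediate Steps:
F(Q) = (6 + Q)/(1 + Q) (F(Q) = (6 + Q)/(Q + (2*Q)/((2*Q))) = (6 + Q)/(Q + (2*Q)*(1/(2*Q))) = (6 + Q)/(Q + 1) = (6 + Q)/(1 + Q))
-(-3280)*F(1)*(-152) = -(-3280)*(6 + 1)/(1 + 1)*(-152) = -(-3280)*7/2*(-152) = -164*(-70)*(-152) = 11480*(-152) = -1744960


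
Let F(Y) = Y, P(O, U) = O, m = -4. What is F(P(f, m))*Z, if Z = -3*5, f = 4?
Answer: -60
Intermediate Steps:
Z = -15
F(P(f, m))*Z = 4*(-15) = -60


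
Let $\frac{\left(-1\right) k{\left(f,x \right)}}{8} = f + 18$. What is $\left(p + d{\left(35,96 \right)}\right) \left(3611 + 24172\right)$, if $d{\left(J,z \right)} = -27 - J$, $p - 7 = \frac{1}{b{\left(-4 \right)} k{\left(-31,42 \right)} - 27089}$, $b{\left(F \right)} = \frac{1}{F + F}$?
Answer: $- \frac{13804548471}{9034} \approx -1.5281 \cdot 10^{6}$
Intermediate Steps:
$k{\left(f,x \right)} = -144 - 8 f$ ($k{\left(f,x \right)} = - 8 \left(f + 18\right) = - 8 \left(18 + f\right) = -144 - 8 f$)
$b{\left(F \right)} = \frac{1}{2 F}$
$p = \frac{189713}{27102}$ ($p = 7 + \frac{1}{\frac{1}{2 \left(-4\right)} \left(-144 - -248\right) - 27089} = 7 + \frac{1}{\frac{1}{2} \left(- \frac{1}{4}\right) \left(-144 + 248\right) - 27089} = 7 + \frac{1}{\left(- \frac{1}{8}\right) 104 - 27089} = 7 + \frac{1}{-13 - 27089} = 7 + \frac{1}{-27102} = 7 - \frac{1}{27102} = \frac{189713}{27102} \approx 7.0$)
$\left(p + d{\left(35,96 \right)}\right) \left(3611 + 24172\right) = \left(\frac{189713}{27102} - 62\right) \left(3611 + 24172\right) = \left(\frac{189713}{27102} - 62\right) 27783 = \left(- \frac{1490611}{27102}\right) 27783 = - \frac{13804548471}{9034}$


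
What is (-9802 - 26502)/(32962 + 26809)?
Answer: -36304/59771 ≈ -0.60738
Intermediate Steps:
(-9802 - 26502)/(32962 + 26809) = -36304/59771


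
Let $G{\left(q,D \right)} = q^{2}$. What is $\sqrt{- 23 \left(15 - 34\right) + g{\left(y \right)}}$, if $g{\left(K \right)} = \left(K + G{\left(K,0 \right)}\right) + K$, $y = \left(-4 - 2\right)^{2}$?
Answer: $19 \sqrt{5} \approx 42.485$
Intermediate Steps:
$y = 36$ ($y = \left(-6\right)^{2} = 36$)
$g{\left(K \right)} = K^{2} + 2 K$ ($g{\left(K \right)} = \left(K + K^{2}\right) + K = K^{2} + 2 K$)
$\sqrt{- 23 \left(15 - 34\right) + g{\left(y \right)}} = \sqrt{- 23 \left(15 - 34\right) + 36 \left(2 + 36\right)} = \sqrt{\left(-23\right) \left(-19\right) + 36 \cdot 38} = \sqrt{437 + 1368} = \sqrt{1805} = 19 \sqrt{5}$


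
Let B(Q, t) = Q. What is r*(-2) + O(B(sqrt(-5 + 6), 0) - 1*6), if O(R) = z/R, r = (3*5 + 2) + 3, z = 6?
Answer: -206/5 ≈ -41.200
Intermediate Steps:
r = 20 (r = (15 + 2) + 3 = 17 + 3 = 20)
O(R) = 6/R
r*(-2) + O(B(sqrt(-5 + 6), 0) - 1*6) = 20*(-2) + 6/(sqrt(-5 + 6) - 1*6) = -40 + 6/(sqrt(1) - 6) = -40 + 6/(1 - 6) = -40 + 6/(-5) = -40 + 6*(-1/5) = -40 - 6/5 = -206/5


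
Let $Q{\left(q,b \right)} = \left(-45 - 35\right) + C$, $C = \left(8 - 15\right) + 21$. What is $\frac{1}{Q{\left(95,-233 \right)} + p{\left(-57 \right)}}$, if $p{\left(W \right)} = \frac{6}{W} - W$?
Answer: $- \frac{19}{173} \approx -0.10983$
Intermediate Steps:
$C = 14$ ($C = -7 + 21 = 14$)
$Q{\left(q,b \right)} = -66$ ($Q{\left(q,b \right)} = \left(-45 - 35\right) + 14 = -80 + 14 = -66$)
$p{\left(W \right)} = - W + \frac{6}{W}$
$\frac{1}{Q{\left(95,-233 \right)} + p{\left(-57 \right)}} = \frac{1}{-66 + \left(\left(-1\right) \left(-57\right) + \frac{6}{-57}\right)} = \frac{1}{-66 + \left(57 + 6 \left(- \frac{1}{57}\right)\right)} = \frac{1}{-66 + \left(57 - \frac{2}{19}\right)} = \frac{1}{-66 + \frac{1081}{19}} = \frac{1}{- \frac{173}{19}} = - \frac{19}{173}$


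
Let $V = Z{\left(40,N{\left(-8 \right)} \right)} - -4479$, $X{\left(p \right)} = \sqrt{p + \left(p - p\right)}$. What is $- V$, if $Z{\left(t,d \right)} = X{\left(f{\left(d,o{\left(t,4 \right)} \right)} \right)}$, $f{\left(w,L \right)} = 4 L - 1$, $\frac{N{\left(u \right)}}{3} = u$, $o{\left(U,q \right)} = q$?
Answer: $-4479 - \sqrt{15} \approx -4482.9$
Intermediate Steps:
$N{\left(u \right)} = 3 u$
$f{\left(w,L \right)} = -1 + 4 L$
$X{\left(p \right)} = \sqrt{p}$ ($X{\left(p \right)} = \sqrt{p + 0} = \sqrt{p}$)
$Z{\left(t,d \right)} = \sqrt{15}$ ($Z{\left(t,d \right)} = \sqrt{-1 + 4 \cdot 4} = \sqrt{-1 + 16} = \sqrt{15}$)
$V = 4479 + \sqrt{15}$ ($V = \sqrt{15} - -4479 = \sqrt{15} + 4479 = 4479 + \sqrt{15} \approx 4482.9$)
$- V = - (4479 + \sqrt{15}) = -4479 - \sqrt{15}$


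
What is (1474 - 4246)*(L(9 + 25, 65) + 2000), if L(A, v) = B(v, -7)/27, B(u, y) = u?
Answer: -16652020/3 ≈ -5.5507e+6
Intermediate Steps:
L(A, v) = v/27
(1474 - 4246)*(L(9 + 25, 65) + 2000) = (1474 - 4246)*((1/27)*65 + 2000) = -2772*(65/27 + 2000) = -2772*54065/27 = -16652020/3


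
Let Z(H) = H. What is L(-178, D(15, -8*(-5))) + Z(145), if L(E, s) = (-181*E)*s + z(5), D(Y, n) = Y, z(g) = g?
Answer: 483420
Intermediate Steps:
L(E, s) = 5 - 181*E*s (L(E, s) = (-181*E)*s + 5 = -181*E*s + 5 = 5 - 181*E*s)
L(-178, D(15, -8*(-5))) + Z(145) = (5 - 181*(-178)*15) + 145 = (5 + 483270) + 145 = 483275 + 145 = 483420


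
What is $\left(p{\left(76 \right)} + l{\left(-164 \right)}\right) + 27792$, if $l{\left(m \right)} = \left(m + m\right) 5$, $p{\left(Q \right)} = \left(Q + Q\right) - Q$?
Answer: $26228$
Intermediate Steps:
$p{\left(Q \right)} = Q$ ($p{\left(Q \right)} = 2 Q - Q = Q$)
$l{\left(m \right)} = 10 m$ ($l{\left(m \right)} = 2 m 5 = 10 m$)
$\left(p{\left(76 \right)} + l{\left(-164 \right)}\right) + 27792 = \left(76 + 10 \left(-164\right)\right) + 27792 = \left(76 - 1640\right) + 27792 = -1564 + 27792 = 26228$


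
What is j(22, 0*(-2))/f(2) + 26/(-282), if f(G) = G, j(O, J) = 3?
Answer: 397/282 ≈ 1.4078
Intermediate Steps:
j(22, 0*(-2))/f(2) + 26/(-282) = 3/2 + 26/(-282) = 3*(1/2) + 26*(-1/282) = 3/2 - 13/141 = 397/282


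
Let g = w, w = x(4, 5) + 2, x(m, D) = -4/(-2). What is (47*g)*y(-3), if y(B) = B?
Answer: -564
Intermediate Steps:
x(m, D) = 2 (x(m, D) = -4*(-1/2) = 2)
w = 4 (w = 2 + 2 = 4)
g = 4
(47*g)*y(-3) = (47*4)*(-3) = 188*(-3) = -564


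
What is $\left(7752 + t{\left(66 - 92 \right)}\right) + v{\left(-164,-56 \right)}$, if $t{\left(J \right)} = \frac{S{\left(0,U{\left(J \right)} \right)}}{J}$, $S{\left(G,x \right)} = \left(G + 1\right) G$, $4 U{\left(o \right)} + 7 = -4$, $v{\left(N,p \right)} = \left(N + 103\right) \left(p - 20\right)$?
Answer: $12388$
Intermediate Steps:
$v{\left(N,p \right)} = \left(-20 + p\right) \left(103 + N\right)$ ($v{\left(N,p \right)} = \left(103 + N\right) \left(-20 + p\right) = \left(-20 + p\right) \left(103 + N\right)$)
$U{\left(o \right)} = - \frac{11}{4}$ ($U{\left(o \right)} = - \frac{7}{4} + \frac{1}{4} \left(-4\right) = - \frac{7}{4} - 1 = - \frac{11}{4}$)
$S{\left(G,x \right)} = G \left(1 + G\right)$ ($S{\left(G,x \right)} = \left(1 + G\right) G = G \left(1 + G\right)$)
$t{\left(J \right)} = 0$ ($t{\left(J \right)} = \frac{0 \left(1 + 0\right)}{J} = \frac{0 \cdot 1}{J} = \frac{0}{J} = 0$)
$\left(7752 + t{\left(66 - 92 \right)}\right) + v{\left(-164,-56 \right)} = \left(7752 + 0\right) - -4636 = 7752 + \left(-2060 + 3280 - 5768 + 9184\right) = 7752 + 4636 = 12388$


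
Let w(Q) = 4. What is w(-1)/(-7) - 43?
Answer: -305/7 ≈ -43.571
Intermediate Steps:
w(-1)/(-7) - 43 = 4/(-7) - 43 = -⅐*4 - 43 = -4/7 - 43 = -305/7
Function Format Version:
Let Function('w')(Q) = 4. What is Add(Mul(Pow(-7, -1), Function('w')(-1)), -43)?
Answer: Rational(-305, 7) ≈ -43.571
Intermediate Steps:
Add(Mul(Pow(-7, -1), Function('w')(-1)), -43) = Add(Mul(Pow(-7, -1), 4), -43) = Add(Mul(Rational(-1, 7), 4), -43) = Add(Rational(-4, 7), -43) = Rational(-305, 7)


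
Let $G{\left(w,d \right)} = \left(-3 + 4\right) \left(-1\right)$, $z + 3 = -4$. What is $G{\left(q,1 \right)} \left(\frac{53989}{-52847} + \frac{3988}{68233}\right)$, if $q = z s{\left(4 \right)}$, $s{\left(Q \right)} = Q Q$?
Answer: $\frac{3473077601}{3605909351} \approx 0.96316$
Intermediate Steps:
$s{\left(Q \right)} = Q^{2}$
$z = -7$ ($z = -3 - 4 = -7$)
$q = -112$ ($q = - 7 \cdot 4^{2} = \left(-7\right) 16 = -112$)
$G{\left(w,d \right)} = -1$ ($G{\left(w,d \right)} = 1 \left(-1\right) = -1$)
$G{\left(q,1 \right)} \left(\frac{53989}{-52847} + \frac{3988}{68233}\right) = - (\frac{53989}{-52847} + \frac{3988}{68233}) = - (53989 \left(- \frac{1}{52847}\right) + 3988 \cdot \frac{1}{68233}) = - (- \frac{53989}{52847} + \frac{3988}{68233}) = \left(-1\right) \left(- \frac{3473077601}{3605909351}\right) = \frac{3473077601}{3605909351}$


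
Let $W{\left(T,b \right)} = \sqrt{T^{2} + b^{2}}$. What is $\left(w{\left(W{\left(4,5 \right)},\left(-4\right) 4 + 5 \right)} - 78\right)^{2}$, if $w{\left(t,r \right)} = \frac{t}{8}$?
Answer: $\frac{\left(624 - \sqrt{41}\right)^{2}}{64} \approx 5959.8$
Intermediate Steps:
$w{\left(t,r \right)} = \frac{t}{8}$ ($w{\left(t,r \right)} = t \frac{1}{8} = \frac{t}{8}$)
$\left(w{\left(W{\left(4,5 \right)},\left(-4\right) 4 + 5 \right)} - 78\right)^{2} = \left(\frac{\sqrt{4^{2} + 5^{2}}}{8} - 78\right)^{2} = \left(\frac{\sqrt{16 + 25}}{8} - 78\right)^{2} = \left(\frac{\sqrt{41}}{8} - 78\right)^{2} = \left(-78 + \frac{\sqrt{41}}{8}\right)^{2}$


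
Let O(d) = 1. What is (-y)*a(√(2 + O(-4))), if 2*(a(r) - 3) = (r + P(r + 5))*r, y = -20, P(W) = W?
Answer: 120 + 50*√3 ≈ 206.60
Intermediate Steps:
a(r) = 3 + r*(5 + 2*r)/2 (a(r) = 3 + ((r + (r + 5))*r)/2 = 3 + ((r + (5 + r))*r)/2 = 3 + ((5 + 2*r)*r)/2 = 3 + (r*(5 + 2*r))/2 = 3 + r*(5 + 2*r)/2)
(-y)*a(√(2 + O(-4))) = (-1*(-20))*(3 + (√(2 + 1))² + 5*√(2 + 1)/2) = 20*(3 + (√3)² + 5*√3/2) = 20*(3 + 3 + 5*√3/2) = 20*(6 + 5*√3/2) = 120 + 50*√3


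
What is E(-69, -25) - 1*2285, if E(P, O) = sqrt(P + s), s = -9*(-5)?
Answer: -2285 + 2*I*sqrt(6) ≈ -2285.0 + 4.899*I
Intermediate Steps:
s = 45
E(P, O) = sqrt(45 + P) (E(P, O) = sqrt(P + 45) = sqrt(45 + P))
E(-69, -25) - 1*2285 = sqrt(45 - 69) - 1*2285 = sqrt(-24) - 2285 = 2*I*sqrt(6) - 2285 = -2285 + 2*I*sqrt(6)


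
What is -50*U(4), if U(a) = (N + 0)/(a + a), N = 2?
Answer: -25/2 ≈ -12.500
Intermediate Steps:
U(a) = 1/a (U(a) = (2 + 0)/(a + a) = 2/((2*a)) = 2*(1/(2*a)) = 1/a)
-50*U(4) = -50/4 = -50*¼ = -25/2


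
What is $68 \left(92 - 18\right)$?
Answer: $5032$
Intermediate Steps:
$68 \left(92 - 18\right) = 68 \cdot 74 = 5032$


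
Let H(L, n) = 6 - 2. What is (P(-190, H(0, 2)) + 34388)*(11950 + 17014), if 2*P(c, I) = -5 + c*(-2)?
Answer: 1001444782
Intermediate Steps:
H(L, n) = 4
P(c, I) = -5/2 - c (P(c, I) = (-5 + c*(-2))/2 = (-5 - 2*c)/2 = -5/2 - c)
(P(-190, H(0, 2)) + 34388)*(11950 + 17014) = ((-5/2 - 1*(-190)) + 34388)*(11950 + 17014) = ((-5/2 + 190) + 34388)*28964 = (375/2 + 34388)*28964 = (69151/2)*28964 = 1001444782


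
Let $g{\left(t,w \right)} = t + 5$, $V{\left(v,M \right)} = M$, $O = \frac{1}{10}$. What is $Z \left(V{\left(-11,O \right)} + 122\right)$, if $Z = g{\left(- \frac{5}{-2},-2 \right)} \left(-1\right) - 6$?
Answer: $- \frac{32967}{20} \approx -1648.3$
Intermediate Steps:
$O = \frac{1}{10} \approx 0.1$
$g{\left(t,w \right)} = 5 + t$
$Z = - \frac{27}{2}$ ($Z = \left(5 - \frac{5}{-2}\right) \left(-1\right) - 6 = \left(5 - - \frac{5}{2}\right) \left(-1\right) - 6 = \left(5 + \frac{5}{2}\right) \left(-1\right) - 6 = \frac{15}{2} \left(-1\right) - 6 = - \frac{15}{2} - 6 = - \frac{27}{2} \approx -13.5$)
$Z \left(V{\left(-11,O \right)} + 122\right) = - \frac{27 \left(\frac{1}{10} + 122\right)}{2} = \left(- \frac{27}{2}\right) \frac{1221}{10} = - \frac{32967}{20}$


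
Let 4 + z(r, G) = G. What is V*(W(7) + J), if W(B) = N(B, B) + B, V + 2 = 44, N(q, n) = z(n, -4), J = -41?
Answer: -1764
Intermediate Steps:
z(r, G) = -4 + G
N(q, n) = -8 (N(q, n) = -4 - 4 = -8)
V = 42 (V = -2 + 44 = 42)
W(B) = -8 + B
V*(W(7) + J) = 42*((-8 + 7) - 41) = 42*(-1 - 41) = 42*(-42) = -1764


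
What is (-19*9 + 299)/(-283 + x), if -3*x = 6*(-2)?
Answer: -128/279 ≈ -0.45878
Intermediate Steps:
x = 4 (x = -2*(-2) = -⅓*(-12) = 4)
(-19*9 + 299)/(-283 + x) = (-19*9 + 299)/(-283 + 4) = (-171 + 299)/(-279) = 128*(-1/279) = -128/279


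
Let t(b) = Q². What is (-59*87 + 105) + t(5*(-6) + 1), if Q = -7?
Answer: -4979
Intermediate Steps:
t(b) = 49 (t(b) = (-7)² = 49)
(-59*87 + 105) + t(5*(-6) + 1) = (-59*87 + 105) + 49 = (-5133 + 105) + 49 = -5028 + 49 = -4979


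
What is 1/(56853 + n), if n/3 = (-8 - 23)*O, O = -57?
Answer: 1/62154 ≈ 1.6089e-5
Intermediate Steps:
n = 5301 (n = 3*((-8 - 23)*(-57)) = 3*(-31*(-57)) = 3*1767 = 5301)
1/(56853 + n) = 1/(56853 + 5301) = 1/62154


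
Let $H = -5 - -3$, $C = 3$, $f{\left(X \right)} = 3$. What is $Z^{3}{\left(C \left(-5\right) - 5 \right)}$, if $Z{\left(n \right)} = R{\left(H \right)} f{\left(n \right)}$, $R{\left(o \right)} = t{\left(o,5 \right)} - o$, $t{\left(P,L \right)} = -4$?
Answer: $-216$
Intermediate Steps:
$H = -2$ ($H = -5 + 3 = -2$)
$R{\left(o \right)} = -4 - o$
$Z{\left(n \right)} = -6$ ($Z{\left(n \right)} = \left(-4 - -2\right) 3 = \left(-4 + 2\right) 3 = \left(-2\right) 3 = -6$)
$Z^{3}{\left(C \left(-5\right) - 5 \right)} = \left(-6\right)^{3} = -216$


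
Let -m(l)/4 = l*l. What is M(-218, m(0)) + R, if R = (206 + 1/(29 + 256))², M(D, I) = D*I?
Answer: 3446981521/81225 ≈ 42437.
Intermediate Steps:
m(l) = -4*l² (m(l) = -4*l*l = -4*l²)
R = 3446981521/81225 (R = (206 + 1/285)² = (58711/285)² = 3446981521/81225 ≈ 42437.)
M(-218, m(0)) + R = -(-872)*0² + 3446981521/81225 = -(-872)*0 + 3446981521/81225 = -218*0 + 3446981521/81225 = 0 + 3446981521/81225 = 3446981521/81225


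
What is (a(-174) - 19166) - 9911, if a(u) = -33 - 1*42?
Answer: -29152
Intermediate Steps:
a(u) = -75 (a(u) = -33 - 42 = -75)
(a(-174) - 19166) - 9911 = (-75 - 19166) - 9911 = -19241 - 9911 = -29152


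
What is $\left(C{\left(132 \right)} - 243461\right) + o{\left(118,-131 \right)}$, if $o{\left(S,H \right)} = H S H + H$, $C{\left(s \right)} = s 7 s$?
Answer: $1903374$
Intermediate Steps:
$C{\left(s \right)} = 7 s^{2}$ ($C{\left(s \right)} = 7 s s = 7 s^{2}$)
$o{\left(S,H \right)} = H + S H^{2}$ ($o{\left(S,H \right)} = S H^{2} + H = H + S H^{2}$)
$\left(C{\left(132 \right)} - 243461\right) + o{\left(118,-131 \right)} = \left(7 \cdot 132^{2} - 243461\right) - 131 \left(1 - 15458\right) = \left(7 \cdot 17424 - 243461\right) - 131 \left(1 - 15458\right) = \left(121968 - 243461\right) - -2024867 = -121493 + 2024867 = 1903374$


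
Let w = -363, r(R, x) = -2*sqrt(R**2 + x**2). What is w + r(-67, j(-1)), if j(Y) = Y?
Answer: -363 - 2*sqrt(4490) ≈ -497.02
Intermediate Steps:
w + r(-67, j(-1)) = -363 - 2*sqrt((-67)**2 + (-1)**2) = -363 - 2*sqrt(4489 + 1) = -363 - 2*sqrt(4490)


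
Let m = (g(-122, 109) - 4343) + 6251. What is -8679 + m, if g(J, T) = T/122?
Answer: -825953/122 ≈ -6770.1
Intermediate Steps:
g(J, T) = T/122 (g(J, T) = T*(1/122) = T/122)
m = 232885/122 (m = ((1/122)*109 - 4343) + 6251 = (109/122 - 4343) + 6251 = -529737/122 + 6251 = 232885/122 ≈ 1908.9)
-8679 + m = -8679 + 232885/122 = -825953/122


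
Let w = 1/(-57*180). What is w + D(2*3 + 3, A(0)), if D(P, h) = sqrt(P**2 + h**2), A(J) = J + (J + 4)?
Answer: -1/10260 + sqrt(97) ≈ 9.8488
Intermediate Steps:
w = -1/10260 (w = 1/(-10260) = -1/10260 ≈ -9.7466e-5)
A(J) = 4 + 2*J (A(J) = J + (4 + J) = 4 + 2*J)
w + D(2*3 + 3, A(0)) = -1/10260 + sqrt((2*3 + 3)**2 + (4 + 2*0)**2) = -1/10260 + sqrt((6 + 3)**2 + (4 + 0)**2) = -1/10260 + sqrt(9**2 + 4**2) = -1/10260 + sqrt(81 + 16) = -1/10260 + sqrt(97)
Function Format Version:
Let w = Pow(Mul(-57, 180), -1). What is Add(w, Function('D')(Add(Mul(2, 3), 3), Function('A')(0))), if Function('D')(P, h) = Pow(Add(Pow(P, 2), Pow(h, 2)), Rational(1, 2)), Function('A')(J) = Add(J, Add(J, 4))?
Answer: Add(Rational(-1, 10260), Pow(97, Rational(1, 2))) ≈ 9.8488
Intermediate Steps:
w = Rational(-1, 10260) (w = Pow(-10260, -1) = Rational(-1, 10260) ≈ -9.7466e-5)
Function('A')(J) = Add(4, Mul(2, J)) (Function('A')(J) = Add(J, Add(4, J)) = Add(4, Mul(2, J)))
Add(w, Function('D')(Add(Mul(2, 3), 3), Function('A')(0))) = Add(Rational(-1, 10260), Pow(Add(Pow(Add(Mul(2, 3), 3), 2), Pow(Add(4, Mul(2, 0)), 2)), Rational(1, 2))) = Add(Rational(-1, 10260), Pow(Add(Pow(Add(6, 3), 2), Pow(Add(4, 0), 2)), Rational(1, 2))) = Add(Rational(-1, 10260), Pow(Add(Pow(9, 2), Pow(4, 2)), Rational(1, 2))) = Add(Rational(-1, 10260), Pow(Add(81, 16), Rational(1, 2))) = Add(Rational(-1, 10260), Pow(97, Rational(1, 2)))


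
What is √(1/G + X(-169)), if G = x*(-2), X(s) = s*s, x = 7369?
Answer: 11*√51270215426/14738 ≈ 169.00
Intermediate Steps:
X(s) = s²
G = -14738 (G = 7369*(-2) = -14738)
√(1/G + X(-169)) = √(1/(-14738) + (-169)²) = √(-1/14738 + 28561) = √(420932017/14738) = 11*√51270215426/14738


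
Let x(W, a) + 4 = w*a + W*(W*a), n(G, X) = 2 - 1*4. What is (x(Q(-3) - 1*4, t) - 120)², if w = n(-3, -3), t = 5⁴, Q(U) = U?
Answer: 855621001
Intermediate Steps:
t = 625
n(G, X) = -2 (n(G, X) = 2 - 4 = -2)
w = -2
x(W, a) = -4 - 2*a + a*W² (x(W, a) = -4 + (-2*a + W*(W*a)) = -4 + (-2*a + a*W²) = -4 - 2*a + a*W²)
(x(Q(-3) - 1*4, t) - 120)² = ((-4 - 2*625 + 625*(-3 - 1*4)²) - 120)² = ((-4 - 1250 + 625*(-3 - 4)²) - 120)² = ((-4 - 1250 + 625*(-7)²) - 120)² = ((-4 - 1250 + 625*49) - 120)² = ((-4 - 1250 + 30625) - 120)² = (29371 - 120)² = 29251² = 855621001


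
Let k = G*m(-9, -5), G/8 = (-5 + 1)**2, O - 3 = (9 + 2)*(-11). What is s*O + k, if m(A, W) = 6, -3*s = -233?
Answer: -25190/3 ≈ -8396.7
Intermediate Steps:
s = 233/3 (s = -1/3*(-233) = 233/3 ≈ 77.667)
O = -118 (O = 3 + (9 + 2)*(-11) = 3 + 11*(-11) = 3 - 121 = -118)
G = 128 (G = 8*(-5 + 1)**2 = 8*(-4)**2 = 8*16 = 128)
k = 768 (k = 128*6 = 768)
s*O + k = (233/3)*(-118) + 768 = -27494/3 + 768 = -25190/3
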